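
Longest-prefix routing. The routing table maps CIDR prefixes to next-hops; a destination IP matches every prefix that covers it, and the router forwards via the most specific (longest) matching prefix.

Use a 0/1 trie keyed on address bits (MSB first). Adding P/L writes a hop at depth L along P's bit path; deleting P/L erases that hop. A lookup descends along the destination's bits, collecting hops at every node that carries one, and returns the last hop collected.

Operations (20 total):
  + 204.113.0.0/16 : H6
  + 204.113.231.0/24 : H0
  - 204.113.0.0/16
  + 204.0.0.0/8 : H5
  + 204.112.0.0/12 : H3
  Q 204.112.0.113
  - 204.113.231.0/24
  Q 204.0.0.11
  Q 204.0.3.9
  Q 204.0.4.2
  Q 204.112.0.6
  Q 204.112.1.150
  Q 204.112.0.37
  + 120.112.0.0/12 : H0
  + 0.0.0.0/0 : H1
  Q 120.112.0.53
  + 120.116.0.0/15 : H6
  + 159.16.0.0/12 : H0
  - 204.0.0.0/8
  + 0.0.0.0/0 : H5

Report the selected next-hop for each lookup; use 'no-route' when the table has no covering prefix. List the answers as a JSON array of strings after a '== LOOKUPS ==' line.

Apply in order:
  + 204.113.0.0/16 (H6) depth=16
  + 204.113.231.0/24 (H0) depth=24
  - 204.113.0.0/16 clear@16
  + 204.0.0.0/8 (H5) depth=8
  + 204.112.0.0/12 (H3) depth=12
  lookup 204.112.0.113: bits 110011000111000 walk d0:-→d1:-→d2:-→d3:-→d4:-→d5:-→d6:-→d7:-→d8:H5→d9:-→d10:-→d11:-→d12:H3→d13:-→d14:-→d15:- -> H3
  - 204.113.231.0/24 clear@24
  lookup 204.0.0.11: bits 110011000 walk d0:-→d1:-→d2:-→d3:-→d4:-→d5:-→d6:-→d7:-→d8:H5→d9:- -> H5
  lookup 204.0.3.9: bits 110011000 walk d0:-→d1:-→d2:-→d3:-→d4:-→d5:-→d6:-→d7:-→d8:H5→d9:- -> H5
  lookup 204.0.4.2: bits 110011000 walk d0:-→d1:-→d2:-→d3:-→d4:-→d5:-→d6:-→d7:-→d8:H5→d9:- -> H5
  lookup 204.112.0.6: bits 110011000111000 walk d0:-→d1:-→d2:-→d3:-→d4:-→d5:-→d6:-→d7:-→d8:H5→d9:-→d10:-→d11:-→d12:H3→d13:-→d14:-→d15:- -> H3
  lookup 204.112.1.150: bits 110011000111000 walk d0:-→d1:-→d2:-→d3:-→d4:-→d5:-→d6:-→d7:-→d8:H5→d9:-→d10:-→d11:-→d12:H3→d13:-→d14:-→d15:- -> H3
  lookup 204.112.0.37: bits 110011000111000 walk d0:-→d1:-→d2:-→d3:-→d4:-→d5:-→d6:-→d7:-→d8:H5→d9:-→d10:-→d11:-→d12:H3→d13:-→d14:-→d15:- -> H3
  + 120.112.0.0/12 (H0) depth=12
  + 0.0.0.0/0 (H1) depth=0
  lookup 120.112.0.53: bits 011110000111 walk d0:H1→d1:-→d2:-→d3:-→d4:-→d5:-→d6:-→d7:-→d8:-→d9:-→d10:-→d11:-→d12:H0 -> H0
  + 120.116.0.0/15 (H6) depth=15
  + 159.16.0.0/12 (H0) depth=12
  - 204.0.0.0/8 clear@8
  + 0.0.0.0/0 (H5) depth=0

== LOOKUPS ==
["H3","H5","H5","H5","H3","H3","H3","H0"]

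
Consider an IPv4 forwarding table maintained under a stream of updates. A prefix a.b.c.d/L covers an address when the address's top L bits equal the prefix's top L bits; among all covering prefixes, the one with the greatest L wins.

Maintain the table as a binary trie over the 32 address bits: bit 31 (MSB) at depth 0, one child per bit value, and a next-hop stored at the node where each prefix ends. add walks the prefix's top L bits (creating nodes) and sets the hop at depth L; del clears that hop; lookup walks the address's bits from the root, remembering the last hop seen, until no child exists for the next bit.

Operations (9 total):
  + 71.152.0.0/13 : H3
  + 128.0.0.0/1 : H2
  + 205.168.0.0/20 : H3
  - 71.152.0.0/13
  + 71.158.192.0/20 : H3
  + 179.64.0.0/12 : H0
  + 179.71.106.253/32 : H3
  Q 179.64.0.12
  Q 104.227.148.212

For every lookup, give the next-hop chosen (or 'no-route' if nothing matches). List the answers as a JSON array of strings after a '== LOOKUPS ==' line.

Trace:
  + 71.152.0.0/13 (H3) depth=13
  + 128.0.0.0/1 (H2) depth=1
  + 205.168.0.0/20 (H3) depth=20
  - 71.152.0.0/13 clear@13
  + 71.158.192.0/20 (H3) depth=20
  + 179.64.0.0/12 (H0) depth=12
  + 179.71.106.253/32 (H3) depth=32
  Q 179.64.0.12: descend 1011001101000 ; hops seen [H2,H0] ; pick H0
  Q 104.227.148.212: descend 01 ; hops seen [∅] ; pick no-route

== LOOKUPS ==
["H0","no-route"]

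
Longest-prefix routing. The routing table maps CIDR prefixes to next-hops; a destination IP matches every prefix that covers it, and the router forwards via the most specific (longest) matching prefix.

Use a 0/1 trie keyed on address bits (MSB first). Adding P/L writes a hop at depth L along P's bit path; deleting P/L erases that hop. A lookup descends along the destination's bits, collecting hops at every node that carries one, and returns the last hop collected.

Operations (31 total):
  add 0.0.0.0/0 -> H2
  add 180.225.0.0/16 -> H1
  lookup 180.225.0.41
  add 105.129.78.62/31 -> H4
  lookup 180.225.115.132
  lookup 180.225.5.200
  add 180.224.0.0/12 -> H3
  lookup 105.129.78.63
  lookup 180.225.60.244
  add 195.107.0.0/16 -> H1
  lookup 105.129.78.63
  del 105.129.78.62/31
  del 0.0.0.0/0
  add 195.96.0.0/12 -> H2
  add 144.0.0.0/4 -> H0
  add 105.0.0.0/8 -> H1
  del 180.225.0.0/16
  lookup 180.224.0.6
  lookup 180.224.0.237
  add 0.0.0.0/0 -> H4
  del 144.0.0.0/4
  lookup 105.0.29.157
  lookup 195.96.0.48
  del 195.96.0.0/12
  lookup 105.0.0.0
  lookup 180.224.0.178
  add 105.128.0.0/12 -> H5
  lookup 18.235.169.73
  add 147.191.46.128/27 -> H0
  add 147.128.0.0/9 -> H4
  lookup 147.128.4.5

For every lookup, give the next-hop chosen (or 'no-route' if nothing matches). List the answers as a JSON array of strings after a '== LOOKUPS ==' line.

Trace:
  + 0.0.0.0/0 (H2) depth=0
  + 180.225.0.0/16 (H1) depth=16
  Q 180.225.0.41: descend 1011010011100001 ; hops seen [H2,H1] ; pick H1
  + 105.129.78.62/31 (H4) depth=31
  Q 180.225.115.132: descend 1011010011100001 ; hops seen [H2,H1] ; pick H1
  Q 180.225.5.200: descend 1011010011100001 ; hops seen [H2,H1] ; pick H1
  + 180.224.0.0/12 (H3) depth=12
  Q 105.129.78.63: descend 0110100110000001010011100011111 ; hops seen [H2,H4] ; pick H4
  Q 180.225.60.244: descend 1011010011100001 ; hops seen [H2,H3,H1] ; pick H1
  + 195.107.0.0/16 (H1) depth=16
  Q 105.129.78.63: descend 0110100110000001010011100011111 ; hops seen [H2,H4] ; pick H4
  - 105.129.78.62/31 clear@31
  - 0.0.0.0/0 clear@0
  + 195.96.0.0/12 (H2) depth=12
  + 144.0.0.0/4 (H0) depth=4
  + 105.0.0.0/8 (H1) depth=8
  - 180.225.0.0/16 clear@16
  Q 180.224.0.6: descend 101101001110000 ; hops seen [H3] ; pick H3
  Q 180.224.0.237: descend 101101001110000 ; hops seen [H3] ; pick H3
  + 0.0.0.0/0 (H4) depth=0
  - 144.0.0.0/4 clear@4
  Q 105.0.29.157: descend 01101001 ; hops seen [H4,H1] ; pick H1
  Q 195.96.0.48: descend 110000110110 ; hops seen [H4,H2] ; pick H2
  - 195.96.0.0/12 clear@12
  Q 105.0.0.0: descend 01101001 ; hops seen [H4,H1] ; pick H1
  Q 180.224.0.178: descend 101101001110000 ; hops seen [H4,H3] ; pick H3
  + 105.128.0.0/12 (H5) depth=12
  Q 18.235.169.73: descend 0 ; hops seen [H4] ; pick H4
  + 147.191.46.128/27 (H0) depth=27
  + 147.128.0.0/9 (H4) depth=9
  Q 147.128.4.5: descend 1001001110 ; hops seen [H4,H4] ; pick H4

== LOOKUPS ==
["H1","H1","H1","H4","H1","H4","H3","H3","H1","H2","H1","H3","H4","H4"]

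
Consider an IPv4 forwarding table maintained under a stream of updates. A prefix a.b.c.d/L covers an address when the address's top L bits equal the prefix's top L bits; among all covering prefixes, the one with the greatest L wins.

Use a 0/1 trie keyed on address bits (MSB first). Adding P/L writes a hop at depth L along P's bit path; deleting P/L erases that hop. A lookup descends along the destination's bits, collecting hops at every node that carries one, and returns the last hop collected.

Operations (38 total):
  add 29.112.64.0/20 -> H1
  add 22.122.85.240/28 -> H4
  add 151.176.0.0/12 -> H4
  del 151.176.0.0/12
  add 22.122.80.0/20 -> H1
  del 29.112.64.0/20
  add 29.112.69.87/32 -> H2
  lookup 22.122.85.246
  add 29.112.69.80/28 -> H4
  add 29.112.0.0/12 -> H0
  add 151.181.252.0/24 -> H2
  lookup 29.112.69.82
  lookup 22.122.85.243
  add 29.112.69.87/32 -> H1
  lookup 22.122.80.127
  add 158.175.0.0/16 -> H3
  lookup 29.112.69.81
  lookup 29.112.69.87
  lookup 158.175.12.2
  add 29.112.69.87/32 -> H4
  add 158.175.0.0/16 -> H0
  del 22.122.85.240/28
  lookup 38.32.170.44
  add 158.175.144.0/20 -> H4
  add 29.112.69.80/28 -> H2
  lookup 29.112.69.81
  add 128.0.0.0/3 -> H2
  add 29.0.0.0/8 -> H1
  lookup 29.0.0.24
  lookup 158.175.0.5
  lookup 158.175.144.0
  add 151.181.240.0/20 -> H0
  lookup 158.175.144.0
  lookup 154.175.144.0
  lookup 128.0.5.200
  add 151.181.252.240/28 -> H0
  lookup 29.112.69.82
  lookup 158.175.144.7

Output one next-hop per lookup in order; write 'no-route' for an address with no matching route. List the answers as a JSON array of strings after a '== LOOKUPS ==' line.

Apply in order:
  + 29.112.64.0/20 (H1) depth=20
  + 22.122.85.240/28 (H4) depth=28
  + 151.176.0.0/12 (H4) depth=12
  - 151.176.0.0/12 clear@12
  + 22.122.80.0/20 (H1) depth=20
  - 29.112.64.0/20 clear@20
  + 29.112.69.87/32 (H2) depth=32
  Q 22.122.85.246: descend 0001011001111010010101011111 ; hops seen [H1,H4] ; pick H4
  + 29.112.69.80/28 (H4) depth=28
  + 29.112.0.0/12 (H0) depth=12
  + 151.181.252.0/24 (H2) depth=24
  Q 29.112.69.82: descend 00011101011100000100010101010 ; hops seen [H0,H4] ; pick H4
  Q 22.122.85.243: descend 0001011001111010010101011111 ; hops seen [H1,H4] ; pick H4
  + 29.112.69.87/32 (H1) depth=32
  Q 22.122.80.127: descend 000101100111101001010 ; hops seen [H1] ; pick H1
  + 158.175.0.0/16 (H3) depth=16
  Q 29.112.69.81: descend 00011101011100000100010101010 ; hops seen [H0,H4] ; pick H4
  Q 29.112.69.87: descend 00011101011100000100010101010111 ; hops seen [H0,H4,H1] ; pick H1
  Q 158.175.12.2: descend 1001111010101111 ; hops seen [H3] ; pick H3
  + 29.112.69.87/32 (H4) depth=32
  + 158.175.0.0/16 (H0) depth=16
  - 22.122.85.240/28 clear@28
  Q 38.32.170.44: descend 00 ; hops seen [∅] ; pick no-route
  + 158.175.144.0/20 (H4) depth=20
  + 29.112.69.80/28 (H2) depth=28
  Q 29.112.69.81: descend 00011101011100000100010101010 ; hops seen [H0,H2] ; pick H2
  + 128.0.0.0/3 (H2) depth=3
  + 29.0.0.0/8 (H1) depth=8
  Q 29.0.0.24: descend 000111010 ; hops seen [H1] ; pick H1
  Q 158.175.0.5: descend 1001111010101111 ; hops seen [H2,H0] ; pick H0
  Q 158.175.144.0: descend 10011110101011111001 ; hops seen [H2,H0,H4] ; pick H4
  + 151.181.240.0/20 (H0) depth=20
  Q 158.175.144.0: descend 10011110101011111001 ; hops seen [H2,H0,H4] ; pick H4
  Q 154.175.144.0: descend 10011 ; hops seen [H2] ; pick H2
  Q 128.0.5.200: descend 100 ; hops seen [H2] ; pick H2
  + 151.181.252.240/28 (H0) depth=28
  Q 29.112.69.82: descend 00011101011100000100010101010 ; hops seen [H1,H0,H2] ; pick H2
  Q 158.175.144.7: descend 10011110101011111001 ; hops seen [H2,H0,H4] ; pick H4

== LOOKUPS ==
["H4","H4","H4","H1","H4","H1","H3","no-route","H2","H1","H0","H4","H4","H2","H2","H2","H4"]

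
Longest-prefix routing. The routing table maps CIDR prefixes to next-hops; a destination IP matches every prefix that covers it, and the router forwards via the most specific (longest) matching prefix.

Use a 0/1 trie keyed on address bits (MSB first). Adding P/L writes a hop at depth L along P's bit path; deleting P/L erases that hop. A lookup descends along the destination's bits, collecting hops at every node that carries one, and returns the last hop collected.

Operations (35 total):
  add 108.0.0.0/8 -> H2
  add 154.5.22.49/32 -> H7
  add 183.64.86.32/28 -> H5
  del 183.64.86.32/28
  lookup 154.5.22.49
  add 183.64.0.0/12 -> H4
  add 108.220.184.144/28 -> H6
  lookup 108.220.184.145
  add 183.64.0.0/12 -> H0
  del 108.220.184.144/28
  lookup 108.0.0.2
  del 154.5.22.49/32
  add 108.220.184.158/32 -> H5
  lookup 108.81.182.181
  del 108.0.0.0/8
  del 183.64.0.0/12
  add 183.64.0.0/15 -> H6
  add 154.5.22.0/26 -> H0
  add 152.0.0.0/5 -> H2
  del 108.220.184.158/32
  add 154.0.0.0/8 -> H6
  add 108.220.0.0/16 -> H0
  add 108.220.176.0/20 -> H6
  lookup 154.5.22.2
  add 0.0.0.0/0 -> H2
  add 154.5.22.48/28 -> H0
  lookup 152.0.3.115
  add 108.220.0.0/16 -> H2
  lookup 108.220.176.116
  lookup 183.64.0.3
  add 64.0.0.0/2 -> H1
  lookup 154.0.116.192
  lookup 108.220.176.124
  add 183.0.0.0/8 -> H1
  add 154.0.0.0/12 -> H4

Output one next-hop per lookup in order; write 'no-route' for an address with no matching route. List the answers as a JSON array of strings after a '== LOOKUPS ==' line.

Process each operation:
  add 108.0.0.0/8 -> H2 at depth 8
  add 154.5.22.49/32 -> H7 at depth 32
  add 183.64.86.32/28 -> H5 at depth 28
  - 183.64.86.32/28 clear@28
  lookup 154.5.22.49: bits 10011010000001010001011000110001 walk d0:-→d1:-→d2:-→d3:-→d4:-→d5:-→d6:-→d7:-→d8:-→d9:-→d10:-→d11:-→d12:-→d13:-→d14:-→d15:-→d16:-→d17:-→d18:-→d19:-→d20:-→d21:-→d22:-→d23:-→d24:-→d25:-→d26:-→d27:-→d28:-→d29:-→d30:-→d31:-→d32:H7 -> H7
  add 183.64.0.0/12 -> H4 at depth 12
  add 108.220.184.144/28 -> H6 at depth 28
  lookup 108.220.184.145: bits 0110110011011100101110001001 walk d0:-→d1:-→d2:-→d3:-→d4:-→d5:-→d6:-→d7:-→d8:H2→d9:-→d10:-→d11:-→d12:-→d13:-→d14:-→d15:-→d16:-→d17:-→d18:-→d19:-→d20:-→d21:-→d22:-→d23:-→d24:-→d25:-→d26:-→d27:-→d28:H6 -> H6
  add 183.64.0.0/12 -> H0 at depth 12
  - 108.220.184.144/28 clear@28
  lookup 108.0.0.2: bits 01101100 walk d0:-→d1:-→d2:-→d3:-→d4:-→d5:-→d6:-→d7:-→d8:H2 -> H2
  - 154.5.22.49/32 clear@32
  add 108.220.184.158/32 -> H5 at depth 32
  lookup 108.81.182.181: bits 01101100 walk d0:-→d1:-→d2:-→d3:-→d4:-→d5:-→d6:-→d7:-→d8:H2 -> H2
  - 108.0.0.0/8 clear@8
  - 183.64.0.0/12 clear@12
  add 183.64.0.0/15 -> H6 at depth 15
  add 154.5.22.0/26 -> H0 at depth 26
  add 152.0.0.0/5 -> H2 at depth 5
  - 108.220.184.158/32 clear@32
  add 154.0.0.0/8 -> H6 at depth 8
  add 108.220.0.0/16 -> H0 at depth 16
  add 108.220.176.0/20 -> H6 at depth 20
  lookup 154.5.22.2: bits 10011010000001010001011000 walk d0:-→d1:-→d2:-→d3:-→d4:-→d5:H2→d6:-→d7:-→d8:H6→d9:-→d10:-→d11:-→d12:-→d13:-→d14:-→d15:-→d16:-→d17:-→d18:-→d19:-→d20:-→d21:-→d22:-→d23:-→d24:-→d25:-→d26:H0 -> H0
  add 0.0.0.0/0 -> H2 at depth 0
  add 154.5.22.48/28 -> H0 at depth 28
  lookup 152.0.3.115: bits 100110 walk d0:H2→d1:-→d2:-→d3:-→d4:-→d5:H2→d6:- -> H2
  add 108.220.0.0/16 -> H2 at depth 16
  lookup 108.220.176.116: bits 01101100110111001011 walk d0:H2→d1:-→d2:-→d3:-→d4:-→d5:-→d6:-→d7:-→d8:-→d9:-→d10:-→d11:-→d12:-→d13:-→d14:-→d15:-→d16:H2→d17:-→d18:-→d19:-→d20:H6 -> H6
  lookup 183.64.0.3: bits 10110111010000000 walk d0:H2→d1:-→d2:-→d3:-→d4:-→d5:-→d6:-→d7:-→d8:-→d9:-→d10:-→d11:-→d12:-→d13:-→d14:-→d15:H6→d16:-→d17:- -> H6
  add 64.0.0.0/2 -> H1 at depth 2
  lookup 154.0.116.192: bits 1001101000000 walk d0:H2→d1:-→d2:-→d3:-→d4:-→d5:H2→d6:-→d7:-→d8:H6→d9:-→d10:-→d11:-→d12:-→d13:- -> H6
  lookup 108.220.176.124: bits 01101100110111001011 walk d0:H2→d1:-→d2:H1→d3:-→d4:-→d5:-→d6:-→d7:-→d8:-→d9:-→d10:-→d11:-→d12:-→d13:-→d14:-→d15:-→d16:H2→d17:-→d18:-→d19:-→d20:H6 -> H6
  add 183.0.0.0/8 -> H1 at depth 8
  add 154.0.0.0/12 -> H4 at depth 12

== LOOKUPS ==
["H7","H6","H2","H2","H0","H2","H6","H6","H6","H6"]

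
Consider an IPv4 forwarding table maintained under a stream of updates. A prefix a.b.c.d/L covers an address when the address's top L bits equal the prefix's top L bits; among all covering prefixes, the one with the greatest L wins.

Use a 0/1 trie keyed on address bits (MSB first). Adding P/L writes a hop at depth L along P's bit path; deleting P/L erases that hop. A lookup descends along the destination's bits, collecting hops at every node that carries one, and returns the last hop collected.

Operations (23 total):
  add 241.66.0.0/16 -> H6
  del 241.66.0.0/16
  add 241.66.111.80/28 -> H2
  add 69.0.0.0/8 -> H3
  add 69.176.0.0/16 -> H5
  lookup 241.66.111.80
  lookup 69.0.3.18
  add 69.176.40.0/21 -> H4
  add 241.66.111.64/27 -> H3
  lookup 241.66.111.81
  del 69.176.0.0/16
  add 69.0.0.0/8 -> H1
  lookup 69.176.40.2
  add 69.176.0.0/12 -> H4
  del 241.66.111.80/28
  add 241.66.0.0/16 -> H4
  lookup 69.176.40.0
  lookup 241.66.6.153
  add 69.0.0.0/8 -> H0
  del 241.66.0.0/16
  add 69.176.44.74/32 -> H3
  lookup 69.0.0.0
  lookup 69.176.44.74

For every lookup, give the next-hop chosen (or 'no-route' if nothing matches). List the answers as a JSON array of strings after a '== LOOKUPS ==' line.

Apply in order:
  + 241.66.0.0/16 (H6) depth=16
  - 241.66.0.0/16 clear@16
  + 241.66.111.80/28 (H2) depth=28
  + 69.0.0.0/8 (H3) depth=8
  + 69.176.0.0/16 (H5) depth=16
  Q 241.66.111.80: descend 1111000101000010011011110101 ; hops seen [H2] ; pick H2
  Q 69.0.3.18: descend 01000101 ; hops seen [H3] ; pick H3
  + 69.176.40.0/21 (H4) depth=21
  + 241.66.111.64/27 (H3) depth=27
  Q 241.66.111.81: descend 1111000101000010011011110101 ; hops seen [H3,H2] ; pick H2
  - 69.176.0.0/16 clear@16
  + 69.0.0.0/8 (H1) depth=8
  Q 69.176.40.2: descend 010001011011000000101 ; hops seen [H1,H4] ; pick H4
  + 69.176.0.0/12 (H4) depth=12
  - 241.66.111.80/28 clear@28
  + 241.66.0.0/16 (H4) depth=16
  Q 69.176.40.0: descend 010001011011000000101 ; hops seen [H1,H4,H4] ; pick H4
  Q 241.66.6.153: descend 11110001010000100 ; hops seen [H4] ; pick H4
  + 69.0.0.0/8 (H0) depth=8
  - 241.66.0.0/16 clear@16
  + 69.176.44.74/32 (H3) depth=32
  Q 69.0.0.0: descend 01000101 ; hops seen [H0] ; pick H0
  Q 69.176.44.74: descend 01000101101100000010110001001010 ; hops seen [H0,H4,H4,H3] ; pick H3

== LOOKUPS ==
["H2","H3","H2","H4","H4","H4","H0","H3"]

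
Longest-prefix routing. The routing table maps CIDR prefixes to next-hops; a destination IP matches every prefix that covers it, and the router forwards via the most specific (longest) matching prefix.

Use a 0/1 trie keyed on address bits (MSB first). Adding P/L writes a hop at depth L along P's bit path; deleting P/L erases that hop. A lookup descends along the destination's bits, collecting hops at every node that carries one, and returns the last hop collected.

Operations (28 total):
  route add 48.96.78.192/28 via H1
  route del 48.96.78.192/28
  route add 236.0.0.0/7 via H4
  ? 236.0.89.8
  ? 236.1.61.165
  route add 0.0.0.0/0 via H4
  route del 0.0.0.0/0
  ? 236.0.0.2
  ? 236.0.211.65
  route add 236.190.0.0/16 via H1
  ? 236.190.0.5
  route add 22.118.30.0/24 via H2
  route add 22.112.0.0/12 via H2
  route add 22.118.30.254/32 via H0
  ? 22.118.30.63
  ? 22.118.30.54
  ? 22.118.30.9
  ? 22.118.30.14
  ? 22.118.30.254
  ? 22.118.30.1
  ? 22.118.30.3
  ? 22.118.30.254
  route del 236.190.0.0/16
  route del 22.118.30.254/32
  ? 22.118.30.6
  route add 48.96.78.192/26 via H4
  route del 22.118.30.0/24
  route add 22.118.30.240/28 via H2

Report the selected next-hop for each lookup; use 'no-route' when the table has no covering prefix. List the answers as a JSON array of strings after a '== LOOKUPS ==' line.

Process each operation:
  add 48.96.78.192/28 -> H1 at depth 28
  del 48.96.78.192/28 (clear depth 28)
  add 236.0.0.0/7 -> H4 at depth 7
  ? 236.0.89.8  path d0:-→d1:-→d2:-→d3:-→d4:-→d5:-→d6:-→d7:H4  best=H4
  ? 236.1.61.165  path d0:-→d1:-→d2:-→d3:-→d4:-→d5:-→d6:-→d7:H4  best=H4
  add 0.0.0.0/0 -> H4 at depth 0
  del 0.0.0.0/0 (clear depth 0)
  ? 236.0.0.2  path d0:-→d1:-→d2:-→d3:-→d4:-→d5:-→d6:-→d7:H4  best=H4
  ? 236.0.211.65  path d0:-→d1:-→d2:-→d3:-→d4:-→d5:-→d6:-→d7:H4  best=H4
  add 236.190.0.0/16 -> H1 at depth 16
  ? 236.190.0.5  path d0:-→d1:-→d2:-→d3:-→d4:-→d5:-→d6:-→d7:H4→d8:-→d9:-→d10:-→d11:-→d12:-→d13:-→d14:-→d15:-→d16:H1  best=H1
  add 22.118.30.0/24 -> H2 at depth 24
  add 22.112.0.0/12 -> H2 at depth 12
  add 22.118.30.254/32 -> H0 at depth 32
  ? 22.118.30.63  path d0:-→d1:-→d2:-→d3:-→d4:-→d5:-→d6:-→d7:-→d8:-→d9:-→d10:-→d11:-→d12:H2→d13:-→d14:-→d15:-→d16:-→d17:-→d18:-→d19:-→d20:-→d21:-→d22:-→d23:-→d24:H2  best=H2
  ? 22.118.30.54  path d0:-→d1:-→d2:-→d3:-→d4:-→d5:-→d6:-→d7:-→d8:-→d9:-→d10:-→d11:-→d12:H2→d13:-→d14:-→d15:-→d16:-→d17:-→d18:-→d19:-→d20:-→d21:-→d22:-→d23:-→d24:H2  best=H2
  ? 22.118.30.9  path d0:-→d1:-→d2:-→d3:-→d4:-→d5:-→d6:-→d7:-→d8:-→d9:-→d10:-→d11:-→d12:H2→d13:-→d14:-→d15:-→d16:-→d17:-→d18:-→d19:-→d20:-→d21:-→d22:-→d23:-→d24:H2  best=H2
  ? 22.118.30.14  path d0:-→d1:-→d2:-→d3:-→d4:-→d5:-→d6:-→d7:-→d8:-→d9:-→d10:-→d11:-→d12:H2→d13:-→d14:-→d15:-→d16:-→d17:-→d18:-→d19:-→d20:-→d21:-→d22:-→d23:-→d24:H2  best=H2
  ? 22.118.30.254  path d0:-→d1:-→d2:-→d3:-→d4:-→d5:-→d6:-→d7:-→d8:-→d9:-→d10:-→d11:-→d12:H2→d13:-→d14:-→d15:-→d16:-→d17:-→d18:-→d19:-→d20:-→d21:-→d22:-→d23:-→d24:H2→d25:-→d26:-→d27:-→d28:-→d29:-→d30:-→d31:-→d32:H0  best=H0
  ? 22.118.30.1  path d0:-→d1:-→d2:-→d3:-→d4:-→d5:-→d6:-→d7:-→d8:-→d9:-→d10:-→d11:-→d12:H2→d13:-→d14:-→d15:-→d16:-→d17:-→d18:-→d19:-→d20:-→d21:-→d22:-→d23:-→d24:H2  best=H2
  ? 22.118.30.3  path d0:-→d1:-→d2:-→d3:-→d4:-→d5:-→d6:-→d7:-→d8:-→d9:-→d10:-→d11:-→d12:H2→d13:-→d14:-→d15:-→d16:-→d17:-→d18:-→d19:-→d20:-→d21:-→d22:-→d23:-→d24:H2  best=H2
  ? 22.118.30.254  path d0:-→d1:-→d2:-→d3:-→d4:-→d5:-→d6:-→d7:-→d8:-→d9:-→d10:-→d11:-→d12:H2→d13:-→d14:-→d15:-→d16:-→d17:-→d18:-→d19:-→d20:-→d21:-→d22:-→d23:-→d24:H2→d25:-→d26:-→d27:-→d28:-→d29:-→d30:-→d31:-→d32:H0  best=H0
  del 236.190.0.0/16 (clear depth 16)
  del 22.118.30.254/32 (clear depth 32)
  ? 22.118.30.6  path d0:-→d1:-→d2:-→d3:-→d4:-→d5:-→d6:-→d7:-→d8:-→d9:-→d10:-→d11:-→d12:H2→d13:-→d14:-→d15:-→d16:-→d17:-→d18:-→d19:-→d20:-→d21:-→d22:-→d23:-→d24:H2  best=H2
  add 48.96.78.192/26 -> H4 at depth 26
  del 22.118.30.0/24 (clear depth 24)
  add 22.118.30.240/28 -> H2 at depth 28

== LOOKUPS ==
["H4","H4","H4","H4","H1","H2","H2","H2","H2","H0","H2","H2","H0","H2"]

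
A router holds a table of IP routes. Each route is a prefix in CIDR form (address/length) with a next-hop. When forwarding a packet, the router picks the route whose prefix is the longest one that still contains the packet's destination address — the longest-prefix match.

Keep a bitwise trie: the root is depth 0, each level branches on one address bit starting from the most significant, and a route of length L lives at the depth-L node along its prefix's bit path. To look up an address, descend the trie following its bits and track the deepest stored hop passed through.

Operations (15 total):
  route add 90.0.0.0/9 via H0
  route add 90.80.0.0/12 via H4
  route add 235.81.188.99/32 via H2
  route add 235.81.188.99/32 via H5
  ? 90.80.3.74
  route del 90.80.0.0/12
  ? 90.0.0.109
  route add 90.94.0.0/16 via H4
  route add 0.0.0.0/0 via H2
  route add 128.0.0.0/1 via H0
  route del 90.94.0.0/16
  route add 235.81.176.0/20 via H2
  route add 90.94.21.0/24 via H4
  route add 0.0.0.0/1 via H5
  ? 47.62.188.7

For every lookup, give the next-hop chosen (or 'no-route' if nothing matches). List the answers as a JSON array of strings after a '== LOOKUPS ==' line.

Process each operation:
  + 90.0.0.0/9 (H0) depth=9
  + 90.80.0.0/12 (H4) depth=12
  + 235.81.188.99/32 (H2) depth=32
  + 235.81.188.99/32 (H5) depth=32
  ? 90.80.3.74  path d0:-→d1:-→d2:-→d3:-→d4:-→d5:-→d6:-→d7:-→d8:-→d9:H0→d10:-→d11:-→d12:H4  best=H4
  del 90.80.0.0/12 (clear depth 12)
  ? 90.0.0.109  path d0:-→d1:-→d2:-→d3:-→d4:-→d5:-→d6:-→d7:-→d8:-→d9:H0  best=H0
  + 90.94.0.0/16 (H4) depth=16
  + 0.0.0.0/0 (H2) depth=0
  + 128.0.0.0/1 (H0) depth=1
  del 90.94.0.0/16 (clear depth 16)
  + 235.81.176.0/20 (H2) depth=20
  + 90.94.21.0/24 (H4) depth=24
  + 0.0.0.0/1 (H5) depth=1
  ? 47.62.188.7  path d0:H2→d1:H5  best=H5

== LOOKUPS ==
["H4","H0","H5"]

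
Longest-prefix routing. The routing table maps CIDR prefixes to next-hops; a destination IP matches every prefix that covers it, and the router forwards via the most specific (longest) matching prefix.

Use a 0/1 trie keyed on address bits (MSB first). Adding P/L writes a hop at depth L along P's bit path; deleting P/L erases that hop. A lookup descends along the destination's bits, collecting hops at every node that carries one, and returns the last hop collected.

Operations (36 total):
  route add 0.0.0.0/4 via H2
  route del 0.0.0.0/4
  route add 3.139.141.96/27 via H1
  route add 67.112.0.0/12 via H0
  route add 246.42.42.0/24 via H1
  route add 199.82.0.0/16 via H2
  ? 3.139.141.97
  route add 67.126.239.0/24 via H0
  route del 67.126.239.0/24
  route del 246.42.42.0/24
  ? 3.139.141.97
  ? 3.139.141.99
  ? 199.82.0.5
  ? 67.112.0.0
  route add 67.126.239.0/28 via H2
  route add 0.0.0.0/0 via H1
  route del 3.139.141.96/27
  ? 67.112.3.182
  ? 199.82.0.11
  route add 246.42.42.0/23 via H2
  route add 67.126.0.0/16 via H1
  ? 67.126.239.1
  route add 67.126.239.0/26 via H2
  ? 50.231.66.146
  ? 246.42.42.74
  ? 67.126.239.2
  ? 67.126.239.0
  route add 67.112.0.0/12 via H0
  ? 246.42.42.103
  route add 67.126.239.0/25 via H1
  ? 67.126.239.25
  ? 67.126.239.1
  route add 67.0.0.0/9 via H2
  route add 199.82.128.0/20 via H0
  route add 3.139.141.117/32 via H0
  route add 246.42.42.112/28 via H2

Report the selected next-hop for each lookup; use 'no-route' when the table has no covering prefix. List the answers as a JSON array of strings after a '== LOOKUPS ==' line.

Process each operation:
  + 0.0.0.0/4 (H2) depth=4
  - 0.0.0.0/4 clear@4
  + 3.139.141.96/27 (H1) depth=27
  + 67.112.0.0/12 (H0) depth=12
  + 246.42.42.0/24 (H1) depth=24
  + 199.82.0.0/16 (H2) depth=16
  lookup 3.139.141.97: bits 000000111000101110001101011 walk d0:-→d1:-→d2:-→d3:-→d4:-→d5:-→d6:-→d7:-→d8:-→d9:-→d10:-→d11:-→d12:-→d13:-→d14:-→d15:-→d16:-→d17:-→d18:-→d19:-→d20:-→d21:-→d22:-→d23:-→d24:-→d25:-→d26:-→d27:H1 -> H1
  + 67.126.239.0/24 (H0) depth=24
  - 67.126.239.0/24 clear@24
  - 246.42.42.0/24 clear@24
  lookup 3.139.141.97: bits 000000111000101110001101011 walk d0:-→d1:-→d2:-→d3:-→d4:-→d5:-→d6:-→d7:-→d8:-→d9:-→d10:-→d11:-→d12:-→d13:-→d14:-→d15:-→d16:-→d17:-→d18:-→d19:-→d20:-→d21:-→d22:-→d23:-→d24:-→d25:-→d26:-→d27:H1 -> H1
  lookup 3.139.141.99: bits 000000111000101110001101011 walk d0:-→d1:-→d2:-→d3:-→d4:-→d5:-→d6:-→d7:-→d8:-→d9:-→d10:-→d11:-→d12:-→d13:-→d14:-→d15:-→d16:-→d17:-→d18:-→d19:-→d20:-→d21:-→d22:-→d23:-→d24:-→d25:-→d26:-→d27:H1 -> H1
  lookup 199.82.0.5: bits 1100011101010010 walk d0:-→d1:-→d2:-→d3:-→d4:-→d5:-→d6:-→d7:-→d8:-→d9:-→d10:-→d11:-→d12:-→d13:-→d14:-→d15:-→d16:H2 -> H2
  lookup 67.112.0.0: bits 010000110111 walk d0:-→d1:-→d2:-→d3:-→d4:-→d5:-→d6:-→d7:-→d8:-→d9:-→d10:-→d11:-→d12:H0 -> H0
  + 67.126.239.0/28 (H2) depth=28
  + 0.0.0.0/0 (H1) depth=0
  - 3.139.141.96/27 clear@27
  lookup 67.112.3.182: bits 010000110111 walk d0:H1→d1:-→d2:-→d3:-→d4:-→d5:-→d6:-→d7:-→d8:-→d9:-→d10:-→d11:-→d12:H0 -> H0
  lookup 199.82.0.11: bits 1100011101010010 walk d0:H1→d1:-→d2:-→d3:-→d4:-→d5:-→d6:-→d7:-→d8:-→d9:-→d10:-→d11:-→d12:-→d13:-→d14:-→d15:-→d16:H2 -> H2
  + 246.42.42.0/23 (H2) depth=23
  + 67.126.0.0/16 (H1) depth=16
  lookup 67.126.239.1: bits 0100001101111110111011110000 walk d0:H1→d1:-→d2:-→d3:-→d4:-→d5:-→d6:-→d7:-→d8:-→d9:-→d10:-→d11:-→d12:H0→d13:-→d14:-→d15:-→d16:H1→d17:-→d18:-→d19:-→d20:-→d21:-→d22:-→d23:-→d24:-→d25:-→d26:-→d27:-→d28:H2 -> H2
  + 67.126.239.0/26 (H2) depth=26
  lookup 50.231.66.146: bits 00 walk d0:H1→d1:-→d2:- -> H1
  lookup 246.42.42.74: bits 111101100010101000101010 walk d0:H1→d1:-→d2:-→d3:-→d4:-→d5:-→d6:-→d7:-→d8:-→d9:-→d10:-→d11:-→d12:-→d13:-→d14:-→d15:-→d16:-→d17:-→d18:-→d19:-→d20:-→d21:-→d22:-→d23:H2→d24:- -> H2
  lookup 67.126.239.2: bits 0100001101111110111011110000 walk d0:H1→d1:-→d2:-→d3:-→d4:-→d5:-→d6:-→d7:-→d8:-→d9:-→d10:-→d11:-→d12:H0→d13:-→d14:-→d15:-→d16:H1→d17:-→d18:-→d19:-→d20:-→d21:-→d22:-→d23:-→d24:-→d25:-→d26:H2→d27:-→d28:H2 -> H2
  lookup 67.126.239.0: bits 0100001101111110111011110000 walk d0:H1→d1:-→d2:-→d3:-→d4:-→d5:-→d6:-→d7:-→d8:-→d9:-→d10:-→d11:-→d12:H0→d13:-→d14:-→d15:-→d16:H1→d17:-→d18:-→d19:-→d20:-→d21:-→d22:-→d23:-→d24:-→d25:-→d26:H2→d27:-→d28:H2 -> H2
  + 67.112.0.0/12 (H0) depth=12
  lookup 246.42.42.103: bits 111101100010101000101010 walk d0:H1→d1:-→d2:-→d3:-→d4:-→d5:-→d6:-→d7:-→d8:-→d9:-→d10:-→d11:-→d12:-→d13:-→d14:-→d15:-→d16:-→d17:-→d18:-→d19:-→d20:-→d21:-→d22:-→d23:H2→d24:- -> H2
  + 67.126.239.0/25 (H1) depth=25
  lookup 67.126.239.25: bits 010000110111111011101111000 walk d0:H1→d1:-→d2:-→d3:-→d4:-→d5:-→d6:-→d7:-→d8:-→d9:-→d10:-→d11:-→d12:H0→d13:-→d14:-→d15:-→d16:H1→d17:-→d18:-→d19:-→d20:-→d21:-→d22:-→d23:-→d24:-→d25:H1→d26:H2→d27:- -> H2
  lookup 67.126.239.1: bits 0100001101111110111011110000 walk d0:H1→d1:-→d2:-→d3:-→d4:-→d5:-→d6:-→d7:-→d8:-→d9:-→d10:-→d11:-→d12:H0→d13:-→d14:-→d15:-→d16:H1→d17:-→d18:-→d19:-→d20:-→d21:-→d22:-→d23:-→d24:-→d25:H1→d26:H2→d27:-→d28:H2 -> H2
  + 67.0.0.0/9 (H2) depth=9
  + 199.82.128.0/20 (H0) depth=20
  + 3.139.141.117/32 (H0) depth=32
  + 246.42.42.112/28 (H2) depth=28

== LOOKUPS ==
["H1","H1","H1","H2","H0","H0","H2","H2","H1","H2","H2","H2","H2","H2","H2"]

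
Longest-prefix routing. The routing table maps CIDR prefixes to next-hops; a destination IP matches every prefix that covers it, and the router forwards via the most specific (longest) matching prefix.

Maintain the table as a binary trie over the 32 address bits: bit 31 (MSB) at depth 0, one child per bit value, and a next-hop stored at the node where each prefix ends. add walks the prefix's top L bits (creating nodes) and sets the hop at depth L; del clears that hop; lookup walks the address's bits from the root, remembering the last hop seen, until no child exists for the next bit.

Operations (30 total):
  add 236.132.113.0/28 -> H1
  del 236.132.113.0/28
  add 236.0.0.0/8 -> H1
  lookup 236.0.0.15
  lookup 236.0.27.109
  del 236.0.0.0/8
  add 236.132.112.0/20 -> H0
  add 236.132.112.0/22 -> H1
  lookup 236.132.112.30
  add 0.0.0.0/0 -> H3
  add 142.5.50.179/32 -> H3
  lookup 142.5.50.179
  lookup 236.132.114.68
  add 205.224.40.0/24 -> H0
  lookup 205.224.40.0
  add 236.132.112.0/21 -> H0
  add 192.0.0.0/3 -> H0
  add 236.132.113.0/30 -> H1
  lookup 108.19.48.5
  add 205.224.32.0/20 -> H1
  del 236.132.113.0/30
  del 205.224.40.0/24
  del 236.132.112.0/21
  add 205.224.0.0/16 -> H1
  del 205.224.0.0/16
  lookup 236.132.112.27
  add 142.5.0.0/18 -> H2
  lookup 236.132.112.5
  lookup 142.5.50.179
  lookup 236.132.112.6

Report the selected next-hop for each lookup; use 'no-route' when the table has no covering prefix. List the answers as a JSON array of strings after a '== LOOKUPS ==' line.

Process each operation:
  + 236.132.113.0/28 (H1) depth=28
  - 236.132.113.0/28 clear@28
  + 236.0.0.0/8 (H1) depth=8
  lookup 236.0.0.15: bits 11101100 walk d0:-→d1:-→d2:-→d3:-→d4:-→d5:-→d6:-→d7:-→d8:H1 -> H1
  lookup 236.0.27.109: bits 11101100 walk d0:-→d1:-→d2:-→d3:-→d4:-→d5:-→d6:-→d7:-→d8:H1 -> H1
  - 236.0.0.0/8 clear@8
  + 236.132.112.0/20 (H0) depth=20
  + 236.132.112.0/22 (H1) depth=22
  lookup 236.132.112.30: bits 11101100100001000111000 walk d0:-→d1:-→d2:-→d3:-→d4:-→d5:-→d6:-→d7:-→d8:-→d9:-→d10:-→d11:-→d12:-→d13:-→d14:-→d15:-→d16:-→d17:-→d18:-→d19:-→d20:H0→d21:-→d22:H1→d23:- -> H1
  + 0.0.0.0/0 (H3) depth=0
  + 142.5.50.179/32 (H3) depth=32
  lookup 142.5.50.179: bits 10001110000001010011001010110011 walk d0:H3→d1:-→d2:-→d3:-→d4:-→d5:-→d6:-→d7:-→d8:-→d9:-→d10:-→d11:-→d12:-→d13:-→d14:-→d15:-→d16:-→d17:-→d18:-→d19:-→d20:-→d21:-→d22:-→d23:-→d24:-→d25:-→d26:-→d27:-→d28:-→d29:-→d30:-→d31:-→d32:H3 -> H3
  lookup 236.132.114.68: bits 1110110010000100011100 walk d0:H3→d1:-→d2:-→d3:-→d4:-→d5:-→d6:-→d7:-→d8:-→d9:-→d10:-→d11:-→d12:-→d13:-→d14:-→d15:-→d16:-→d17:-→d18:-→d19:-→d20:H0→d21:-→d22:H1 -> H1
  + 205.224.40.0/24 (H0) depth=24
  lookup 205.224.40.0: bits 110011011110000000101000 walk d0:H3→d1:-→d2:-→d3:-→d4:-→d5:-→d6:-→d7:-→d8:-→d9:-→d10:-→d11:-→d12:-→d13:-→d14:-→d15:-→d16:-→d17:-→d18:-→d19:-→d20:-→d21:-→d22:-→d23:-→d24:H0 -> H0
  + 236.132.112.0/21 (H0) depth=21
  + 192.0.0.0/3 (H0) depth=3
  + 236.132.113.0/30 (H1) depth=30
  lookup 108.19.48.5: bits ε walk d0:H3 -> H3
  + 205.224.32.0/20 (H1) depth=20
  - 236.132.113.0/30 clear@30
  - 205.224.40.0/24 clear@24
  - 236.132.112.0/21 clear@21
  + 205.224.0.0/16 (H1) depth=16
  - 205.224.0.0/16 clear@16
  lookup 236.132.112.27: bits 11101100100001000111000 walk d0:H3→d1:-→d2:-→d3:-→d4:-→d5:-→d6:-→d7:-→d8:-→d9:-→d10:-→d11:-→d12:-→d13:-→d14:-→d15:-→d16:-→d17:-→d18:-→d19:-→d20:H0→d21:-→d22:H1→d23:- -> H1
  + 142.5.0.0/18 (H2) depth=18
  lookup 236.132.112.5: bits 11101100100001000111000 walk d0:H3→d1:-→d2:-→d3:-→d4:-→d5:-→d6:-→d7:-→d8:-→d9:-→d10:-→d11:-→d12:-→d13:-→d14:-→d15:-→d16:-→d17:-→d18:-→d19:-→d20:H0→d21:-→d22:H1→d23:- -> H1
  lookup 142.5.50.179: bits 10001110000001010011001010110011 walk d0:H3→d1:-→d2:-→d3:-→d4:-→d5:-→d6:-→d7:-→d8:-→d9:-→d10:-→d11:-→d12:-→d13:-→d14:-→d15:-→d16:-→d17:-→d18:H2→d19:-→d20:-→d21:-→d22:-→d23:-→d24:-→d25:-→d26:-→d27:-→d28:-→d29:-→d30:-→d31:-→d32:H3 -> H3
  lookup 236.132.112.6: bits 11101100100001000111000 walk d0:H3→d1:-→d2:-→d3:-→d4:-→d5:-→d6:-→d7:-→d8:-→d9:-→d10:-→d11:-→d12:-→d13:-→d14:-→d15:-→d16:-→d17:-→d18:-→d19:-→d20:H0→d21:-→d22:H1→d23:- -> H1

== LOOKUPS ==
["H1","H1","H1","H3","H1","H0","H3","H1","H1","H3","H1"]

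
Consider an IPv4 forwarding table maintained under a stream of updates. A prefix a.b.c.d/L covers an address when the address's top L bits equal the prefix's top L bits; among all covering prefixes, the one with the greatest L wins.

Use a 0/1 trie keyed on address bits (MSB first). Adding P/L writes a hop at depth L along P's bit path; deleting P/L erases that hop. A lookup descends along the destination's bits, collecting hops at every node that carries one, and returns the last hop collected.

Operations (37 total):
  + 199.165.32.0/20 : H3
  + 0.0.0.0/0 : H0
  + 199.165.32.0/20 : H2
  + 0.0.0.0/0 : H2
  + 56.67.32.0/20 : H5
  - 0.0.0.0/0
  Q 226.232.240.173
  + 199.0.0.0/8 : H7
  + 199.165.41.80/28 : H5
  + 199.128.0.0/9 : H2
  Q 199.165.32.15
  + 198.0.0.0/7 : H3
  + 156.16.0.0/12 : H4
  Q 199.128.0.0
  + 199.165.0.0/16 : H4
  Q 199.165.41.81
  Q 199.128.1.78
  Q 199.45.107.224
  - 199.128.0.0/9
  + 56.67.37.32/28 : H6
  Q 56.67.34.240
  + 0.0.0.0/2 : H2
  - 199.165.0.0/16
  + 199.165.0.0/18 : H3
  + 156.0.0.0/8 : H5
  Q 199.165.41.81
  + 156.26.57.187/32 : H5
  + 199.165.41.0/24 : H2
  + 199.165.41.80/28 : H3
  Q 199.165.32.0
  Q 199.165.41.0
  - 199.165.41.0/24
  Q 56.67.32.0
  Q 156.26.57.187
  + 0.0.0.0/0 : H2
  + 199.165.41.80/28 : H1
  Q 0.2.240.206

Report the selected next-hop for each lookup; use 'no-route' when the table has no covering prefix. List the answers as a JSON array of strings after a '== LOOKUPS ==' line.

Apply in order:
  + 199.165.32.0/20 (H3) depth=20
  + 0.0.0.0/0 (H0) depth=0
  + 199.165.32.0/20 (H2) depth=20
  + 0.0.0.0/0 (H2) depth=0
  + 56.67.32.0/20 (H5) depth=20
  - 0.0.0.0/0 clear@0
  ? 226.232.240.173  path d0:-→d1:-→d2:-  best=no-route
  + 199.0.0.0/8 (H7) depth=8
  + 199.165.41.80/28 (H5) depth=28
  + 199.128.0.0/9 (H2) depth=9
  ? 199.165.32.15  path d0:-→d1:-→d2:-→d3:-→d4:-→d5:-→d6:-→d7:-→d8:H7→d9:H2→d10:-→d11:-→d12:-→d13:-→d14:-→d15:-→d16:-→d17:-→d18:-→d19:-→d20:H2  best=H2
  + 198.0.0.0/7 (H3) depth=7
  + 156.16.0.0/12 (H4) depth=12
  ? 199.128.0.0  path d0:-→d1:-→d2:-→d3:-→d4:-→d5:-→d6:-→d7:H3→d8:H7→d9:H2→d10:-  best=H2
  + 199.165.0.0/16 (H4) depth=16
  ? 199.165.41.81  path d0:-→d1:-→d2:-→d3:-→d4:-→d5:-→d6:-→d7:H3→d8:H7→d9:H2→d10:-→d11:-→d12:-→d13:-→d14:-→d15:-→d16:H4→d17:-→d18:-→d19:-→d20:H2→d21:-→d22:-→d23:-→d24:-→d25:-→d26:-→d27:-→d28:H5  best=H5
  ? 199.128.1.78  path d0:-→d1:-→d2:-→d3:-→d4:-→d5:-→d6:-→d7:H3→d8:H7→d9:H2→d10:-  best=H2
  ? 199.45.107.224  path d0:-→d1:-→d2:-→d3:-→d4:-→d5:-→d6:-→d7:H3→d8:H7  best=H7
  - 199.128.0.0/9 clear@9
  + 56.67.37.32/28 (H6) depth=28
  ? 56.67.34.240  path d0:-→d1:-→d2:-→d3:-→d4:-→d5:-→d6:-→d7:-→d8:-→d9:-→d10:-→d11:-→d12:-→d13:-→d14:-→d15:-→d16:-→d17:-→d18:-→d19:-→d20:H5→d21:-  best=H5
  + 0.0.0.0/2 (H2) depth=2
  - 199.165.0.0/16 clear@16
  + 199.165.0.0/18 (H3) depth=18
  + 156.0.0.0/8 (H5) depth=8
  ? 199.165.41.81  path d0:-→d1:-→d2:-→d3:-→d4:-→d5:-→d6:-→d7:H3→d8:H7→d9:-→d10:-→d11:-→d12:-→d13:-→d14:-→d15:-→d16:-→d17:-→d18:H3→d19:-→d20:H2→d21:-→d22:-→d23:-→d24:-→d25:-→d26:-→d27:-→d28:H5  best=H5
  + 156.26.57.187/32 (H5) depth=32
  + 199.165.41.0/24 (H2) depth=24
  + 199.165.41.80/28 (H3) depth=28
  ? 199.165.32.0  path d0:-→d1:-→d2:-→d3:-→d4:-→d5:-→d6:-→d7:H3→d8:H7→d9:-→d10:-→d11:-→d12:-→d13:-→d14:-→d15:-→d16:-→d17:-→d18:H3→d19:-→d20:H2  best=H2
  ? 199.165.41.0  path d0:-→d1:-→d2:-→d3:-→d4:-→d5:-→d6:-→d7:H3→d8:H7→d9:-→d10:-→d11:-→d12:-→d13:-→d14:-→d15:-→d16:-→d17:-→d18:H3→d19:-→d20:H2→d21:-→d22:-→d23:-→d24:H2→d25:-  best=H2
  - 199.165.41.0/24 clear@24
  ? 56.67.32.0  path d0:-→d1:-→d2:H2→d3:-→d4:-→d5:-→d6:-→d7:-→d8:-→d9:-→d10:-→d11:-→d12:-→d13:-→d14:-→d15:-→d16:-→d17:-→d18:-→d19:-→d20:H5→d21:-  best=H5
  ? 156.26.57.187  path d0:-→d1:-→d2:-→d3:-→d4:-→d5:-→d6:-→d7:-→d8:H5→d9:-→d10:-→d11:-→d12:H4→d13:-→d14:-→d15:-→d16:-→d17:-→d18:-→d19:-→d20:-→d21:-→d22:-→d23:-→d24:-→d25:-→d26:-→d27:-→d28:-→d29:-→d30:-→d31:-→d32:H5  best=H5
  + 0.0.0.0/0 (H2) depth=0
  + 199.165.41.80/28 (H1) depth=28
  ? 0.2.240.206  path d0:H2→d1:-→d2:H2  best=H2

== LOOKUPS ==
["no-route","H2","H2","H5","H2","H7","H5","H5","H2","H2","H5","H5","H2"]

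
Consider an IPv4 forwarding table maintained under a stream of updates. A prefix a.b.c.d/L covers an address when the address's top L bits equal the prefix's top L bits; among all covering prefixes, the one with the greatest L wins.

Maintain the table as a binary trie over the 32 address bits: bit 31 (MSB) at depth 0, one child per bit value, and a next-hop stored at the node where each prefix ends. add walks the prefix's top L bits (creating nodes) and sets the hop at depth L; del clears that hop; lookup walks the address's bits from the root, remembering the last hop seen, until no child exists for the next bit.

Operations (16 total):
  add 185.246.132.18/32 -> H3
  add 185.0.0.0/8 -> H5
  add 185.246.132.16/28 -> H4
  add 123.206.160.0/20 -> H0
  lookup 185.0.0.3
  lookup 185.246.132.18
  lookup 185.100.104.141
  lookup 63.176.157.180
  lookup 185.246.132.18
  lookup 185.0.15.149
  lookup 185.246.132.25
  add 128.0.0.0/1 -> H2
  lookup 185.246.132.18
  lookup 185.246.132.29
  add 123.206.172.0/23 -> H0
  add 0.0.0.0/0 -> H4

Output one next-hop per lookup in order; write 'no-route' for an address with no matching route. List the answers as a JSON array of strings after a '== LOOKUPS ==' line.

Trace:
  + 185.246.132.18/32 (H3) depth=32
  + 185.0.0.0/8 (H5) depth=8
  + 185.246.132.16/28 (H4) depth=28
  + 123.206.160.0/20 (H0) depth=20
  Q 185.0.0.3: descend 10111001 ; hops seen [H5] ; pick H5
  Q 185.246.132.18: descend 10111001111101101000010000010010 ; hops seen [H5,H4,H3] ; pick H3
  Q 185.100.104.141: descend 10111001 ; hops seen [H5] ; pick H5
  Q 63.176.157.180: descend 0 ; hops seen [∅] ; pick no-route
  Q 185.246.132.18: descend 10111001111101101000010000010010 ; hops seen [H5,H4,H3] ; pick H3
  Q 185.0.15.149: descend 10111001 ; hops seen [H5] ; pick H5
  Q 185.246.132.25: descend 1011100111110110100001000001 ; hops seen [H5,H4] ; pick H4
  + 128.0.0.0/1 (H2) depth=1
  Q 185.246.132.18: descend 10111001111101101000010000010010 ; hops seen [H2,H5,H4,H3] ; pick H3
  Q 185.246.132.29: descend 1011100111110110100001000001 ; hops seen [H2,H5,H4] ; pick H4
  + 123.206.172.0/23 (H0) depth=23
  + 0.0.0.0/0 (H4) depth=0

== LOOKUPS ==
["H5","H3","H5","no-route","H3","H5","H4","H3","H4"]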